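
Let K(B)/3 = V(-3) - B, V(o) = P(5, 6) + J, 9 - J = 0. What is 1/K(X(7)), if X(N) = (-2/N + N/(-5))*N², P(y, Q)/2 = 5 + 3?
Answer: 5/1614 ≈ 0.0030979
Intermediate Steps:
J = 9 (J = 9 - 1*0 = 9 + 0 = 9)
P(y, Q) = 16 (P(y, Q) = 2*(5 + 3) = 2*8 = 16)
V(o) = 25 (V(o) = 16 + 9 = 25)
X(N) = N²*(-2/N - N/5) (X(N) = (-2/N + N*(-⅕))*N² = (-2/N - N/5)*N² = N²*(-2/N - N/5))
K(B) = 75 - 3*B (K(B) = 3*(25 - B) = 75 - 3*B)
1/K(X(7)) = 1/(75 - (-3)*7*(10 + 7²)/5) = 1/(75 - (-3)*7*(10 + 49)/5) = 1/(75 - (-3)*7*59/5) = 1/(75 - 3*(-413/5)) = 1/(75 + 1239/5) = 1/(1614/5) = 5/1614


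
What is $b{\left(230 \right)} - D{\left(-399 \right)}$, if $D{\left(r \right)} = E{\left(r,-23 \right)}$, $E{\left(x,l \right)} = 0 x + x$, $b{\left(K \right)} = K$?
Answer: $629$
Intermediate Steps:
$E{\left(x,l \right)} = x$ ($E{\left(x,l \right)} = 0 + x = x$)
$D{\left(r \right)} = r$
$b{\left(230 \right)} - D{\left(-399 \right)} = 230 - -399 = 230 + 399 = 629$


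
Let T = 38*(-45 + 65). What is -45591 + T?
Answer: -44831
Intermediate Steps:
T = 760 (T = 38*20 = 760)
-45591 + T = -45591 + 760 = -44831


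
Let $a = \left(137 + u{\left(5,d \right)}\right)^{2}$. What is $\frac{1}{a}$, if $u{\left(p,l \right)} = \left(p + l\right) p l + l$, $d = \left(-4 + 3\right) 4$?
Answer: $\frac{1}{12769} \approx 7.8315 \cdot 10^{-5}$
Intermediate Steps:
$d = -4$ ($d = \left(-1\right) 4 = -4$)
$u{\left(p,l \right)} = l + l p \left(l + p\right)$ ($u{\left(p,l \right)} = \left(l + p\right) p l + l = p \left(l + p\right) l + l = l p \left(l + p\right) + l = l + l p \left(l + p\right)$)
$a = 12769$ ($a = \left(137 - 4 \left(1 + 5^{2} - 20\right)\right)^{2} = \left(137 - 4 \left(1 + 25 - 20\right)\right)^{2} = \left(137 - 24\right)^{2} = 113^{2} = 12769$)
$\frac{1}{a} = \frac{1}{12769}$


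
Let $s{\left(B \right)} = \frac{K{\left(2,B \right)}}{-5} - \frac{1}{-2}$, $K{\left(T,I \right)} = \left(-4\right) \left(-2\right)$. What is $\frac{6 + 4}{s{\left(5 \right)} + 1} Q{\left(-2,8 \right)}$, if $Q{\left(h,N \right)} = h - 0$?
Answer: $200$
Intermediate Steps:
$K{\left(T,I \right)} = 8$
$Q{\left(h,N \right)} = h$ ($Q{\left(h,N \right)} = h + 0 = h$)
$s{\left(B \right)} = - \frac{11}{10}$ ($s{\left(B \right)} = \frac{8}{-5} - \frac{1}{-2} = 8 \left(- \frac{1}{5}\right) - - \frac{1}{2} = - \frac{8}{5} + \frac{1}{2} = - \frac{11}{10}$)
$\frac{6 + 4}{s{\left(5 \right)} + 1} Q{\left(-2,8 \right)} = \frac{6 + 4}{- \frac{11}{10} + 1} \left(-2\right) = \frac{10}{- \frac{1}{10}} \left(-2\right) = 10 \left(-10\right) \left(-2\right) = \left(-100\right) \left(-2\right) = 200$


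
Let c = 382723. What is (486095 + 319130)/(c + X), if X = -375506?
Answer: 805225/7217 ≈ 111.57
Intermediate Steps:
(486095 + 319130)/(c + X) = (486095 + 319130)/(382723 - 375506) = 805225/7217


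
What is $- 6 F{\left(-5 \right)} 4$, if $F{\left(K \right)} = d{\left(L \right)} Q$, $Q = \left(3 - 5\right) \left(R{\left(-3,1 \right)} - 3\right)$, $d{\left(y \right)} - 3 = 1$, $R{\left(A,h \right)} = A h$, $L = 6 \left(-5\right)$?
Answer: $-1152$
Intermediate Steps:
$L = -30$
$d{\left(y \right)} = 4$ ($d{\left(y \right)} = 3 + 1 = 4$)
$Q = 12$ ($Q = \left(3 - 5\right) \left(\left(-3\right) 1 - 3\right) = - 2 \left(-3 - 3\right) = \left(-2\right) \left(-6\right) = 12$)
$F{\left(K \right)} = 48$ ($F{\left(K \right)} = 4 \cdot 12 = 48$)
$- 6 F{\left(-5 \right)} 4 = \left(-6\right) 48 \cdot 4 = \left(-288\right) 4 = -1152$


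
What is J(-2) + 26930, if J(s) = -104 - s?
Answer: 26828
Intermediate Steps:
J(-2) + 26930 = (-104 - 1*(-2)) + 26930 = (-104 + 2) + 26930 = -102 + 26930 = 26828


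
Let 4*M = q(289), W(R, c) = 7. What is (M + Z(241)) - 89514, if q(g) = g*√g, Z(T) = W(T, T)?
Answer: -353115/4 ≈ -88279.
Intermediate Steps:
Z(T) = 7
q(g) = g^(3/2)
M = 4913/4 (M = 289^(3/2)/4 = (¼)*4913 = 4913/4 ≈ 1228.3)
(M + Z(241)) - 89514 = (4913/4 + 7) - 89514 = 4941/4 - 89514 = -353115/4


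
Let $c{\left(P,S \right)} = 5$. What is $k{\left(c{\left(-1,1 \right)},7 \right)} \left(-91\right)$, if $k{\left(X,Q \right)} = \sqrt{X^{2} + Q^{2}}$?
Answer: $- 91 \sqrt{74} \approx -782.81$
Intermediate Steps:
$k{\left(X,Q \right)} = \sqrt{Q^{2} + X^{2}}$
$k{\left(c{\left(-1,1 \right)},7 \right)} \left(-91\right) = \sqrt{7^{2} + 5^{2}} \left(-91\right) = \sqrt{49 + 25} \left(-91\right) = \sqrt{74} \left(-91\right) = - 91 \sqrt{74}$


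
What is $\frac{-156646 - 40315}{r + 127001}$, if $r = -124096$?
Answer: $- \frac{196961}{2905} \approx -67.801$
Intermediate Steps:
$\frac{-156646 - 40315}{r + 127001} = \frac{-156646 - 40315}{-124096 + 127001} = - \frac{196961}{2905}$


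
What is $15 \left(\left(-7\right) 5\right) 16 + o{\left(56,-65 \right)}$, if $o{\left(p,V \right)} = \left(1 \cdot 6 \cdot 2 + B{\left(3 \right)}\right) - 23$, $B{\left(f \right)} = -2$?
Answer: $-8413$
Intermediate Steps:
$o{\left(p,V \right)} = -13$ ($o{\left(p,V \right)} = \left(1 \cdot 6 \cdot 2 - 2\right) - 23 = \left(6 \cdot 2 - 2\right) - 23 = \left(12 - 2\right) - 23 = 10 - 23 = -13$)
$15 \left(\left(-7\right) 5\right) 16 + o{\left(56,-65 \right)} = 15 \left(\left(-7\right) 5\right) 16 - 13 = 15 \left(-35\right) 16 - 13 = \left(-525\right) 16 - 13 = -8400 - 13 = -8413$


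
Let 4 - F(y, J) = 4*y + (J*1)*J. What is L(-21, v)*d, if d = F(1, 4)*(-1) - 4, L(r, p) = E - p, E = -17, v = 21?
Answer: -456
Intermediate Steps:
F(y, J) = 4 - J**2 - 4*y (F(y, J) = 4 - (4*y + (J*1)*J) = 4 - (4*y + J*J) = 4 - (4*y + J**2) = 4 - (J**2 + 4*y) = 4 + (-J**2 - 4*y) = 4 - J**2 - 4*y)
L(r, p) = -17 - p
d = 12 (d = (4 - 1*4**2 - 4*1)*(-1) - 4 = (4 - 1*16 - 4)*(-1) - 4 = (4 - 16 - 4)*(-1) - 4 = -16*(-1) - 4 = 16 - 4 = 12)
L(-21, v)*d = (-17 - 1*21)*12 = (-17 - 21)*12 = -38*12 = -456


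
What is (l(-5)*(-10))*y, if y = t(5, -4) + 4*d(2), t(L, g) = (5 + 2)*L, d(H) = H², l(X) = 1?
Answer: -510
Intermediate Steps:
t(L, g) = 7*L
y = 51 (y = 7*5 + 4*2² = 35 + 4*4 = 35 + 16 = 51)
(l(-5)*(-10))*y = (1*(-10))*51 = -10*51 = -510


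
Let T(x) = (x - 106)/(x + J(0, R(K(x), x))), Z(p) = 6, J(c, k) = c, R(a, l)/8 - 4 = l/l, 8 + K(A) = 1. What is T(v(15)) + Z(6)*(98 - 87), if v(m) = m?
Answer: 899/15 ≈ 59.933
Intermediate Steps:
K(A) = -7 (K(A) = -8 + 1 = -7)
R(a, l) = 40 (R(a, l) = 32 + 8*(l/l) = 32 + 8*1 = 32 + 8 = 40)
T(x) = (-106 + x)/x (T(x) = (x - 106)/(x + 0) = (-106 + x)/x)
T(v(15)) + Z(6)*(98 - 87) = (-106 + 15)/15 + 6*(98 - 87) = (1/15)*(-91) + 6*11 = -91/15 + 66 = 899/15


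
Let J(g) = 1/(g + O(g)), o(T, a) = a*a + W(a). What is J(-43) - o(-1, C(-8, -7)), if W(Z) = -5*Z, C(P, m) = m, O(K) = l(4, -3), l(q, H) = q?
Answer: -3277/39 ≈ -84.026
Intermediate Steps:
O(K) = 4
o(T, a) = a² - 5*a (o(T, a) = a*a - 5*a = a² - 5*a)
J(g) = 1/(4 + g) (J(g) = 1/(g + 4) = 1/(4 + g))
J(-43) - o(-1, C(-8, -7)) = 1/(4 - 43) - (-7)*(-5 - 7) = 1/(-39) - (-7)*(-12) = -1/39 - 1*84 = -1/39 - 84 = -3277/39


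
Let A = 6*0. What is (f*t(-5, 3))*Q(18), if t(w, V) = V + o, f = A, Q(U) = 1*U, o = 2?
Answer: 0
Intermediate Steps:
A = 0
Q(U) = U
f = 0
t(w, V) = 2 + V (t(w, V) = V + 2 = 2 + V)
(f*t(-5, 3))*Q(18) = (0*(2 + 3))*18 = (0*5)*18 = 0*18 = 0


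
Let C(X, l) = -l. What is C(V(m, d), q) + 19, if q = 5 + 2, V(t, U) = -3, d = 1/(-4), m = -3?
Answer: 12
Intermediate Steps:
d = -¼ ≈ -0.25000
q = 7
C(V(m, d), q) + 19 = -1*7 + 19 = -7 + 19 = 12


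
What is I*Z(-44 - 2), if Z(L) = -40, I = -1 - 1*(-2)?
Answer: -40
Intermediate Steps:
I = 1 (I = -1 + 2 = 1)
I*Z(-44 - 2) = 1*(-40) = -40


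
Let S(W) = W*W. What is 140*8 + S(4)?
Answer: 1136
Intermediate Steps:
S(W) = W²
140*8 + S(4) = 140*8 + 4² = 1120 + 16 = 1136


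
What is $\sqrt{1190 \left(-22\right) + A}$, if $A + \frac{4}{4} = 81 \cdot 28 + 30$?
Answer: $i \sqrt{23883} \approx 154.54 i$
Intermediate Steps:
$A = 2297$ ($A = -1 + \left(81 \cdot 28 + 30\right) = -1 + \left(2268 + 30\right) = -1 + 2298 = 2297$)
$\sqrt{1190 \left(-22\right) + A} = \sqrt{1190 \left(-22\right) + 2297} = \sqrt{-26180 + 2297} = \sqrt{-23883} = i \sqrt{23883}$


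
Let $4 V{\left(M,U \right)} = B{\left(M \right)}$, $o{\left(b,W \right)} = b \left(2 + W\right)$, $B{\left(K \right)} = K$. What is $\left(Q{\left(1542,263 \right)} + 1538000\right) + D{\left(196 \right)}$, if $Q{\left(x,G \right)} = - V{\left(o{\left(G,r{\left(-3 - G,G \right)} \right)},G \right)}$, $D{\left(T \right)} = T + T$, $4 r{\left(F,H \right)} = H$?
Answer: $\frac{24542999}{16} \approx 1.5339 \cdot 10^{6}$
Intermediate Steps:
$r{\left(F,H \right)} = \frac{H}{4}$
$V{\left(M,U \right)} = \frac{M}{4}$
$D{\left(T \right)} = 2 T$
$Q{\left(x,G \right)} = - \frac{G \left(2 + \frac{G}{4}\right)}{4}$
$\left(Q{\left(1542,263 \right)} + 1538000\right) + D{\left(196 \right)} = \left(\left(- \frac{1}{16}\right) 263 \left(8 + 263\right) + 1538000\right) + 2 \cdot 196 = \left(\left(- \frac{1}{16}\right) 263 \cdot 271 + 1538000\right) + 392 = \left(- \frac{71273}{16} + 1538000\right) + 392 = \frac{24536727}{16} + 392 = \frac{24542999}{16}$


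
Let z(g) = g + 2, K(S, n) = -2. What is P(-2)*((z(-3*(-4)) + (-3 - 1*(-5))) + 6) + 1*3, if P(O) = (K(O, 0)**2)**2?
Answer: 355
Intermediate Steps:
z(g) = 2 + g
P(O) = 16 (P(O) = ((-2)**2)**2 = 4**2 = 16)
P(-2)*((z(-3*(-4)) + (-3 - 1*(-5))) + 6) + 1*3 = 16*(((2 - 3*(-4)) + (-3 - 1*(-5))) + 6) + 1*3 = 16*(((2 + 12) + (-3 + 5)) + 6) + 3 = 16*((14 + 2) + 6) + 3 = 16*(16 + 6) + 3 = 16*22 + 3 = 352 + 3 = 355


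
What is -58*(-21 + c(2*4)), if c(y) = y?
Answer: 754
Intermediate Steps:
-58*(-21 + c(2*4)) = -58*(-21 + 2*4) = -58*(-21 + 8) = -58*(-13) = 754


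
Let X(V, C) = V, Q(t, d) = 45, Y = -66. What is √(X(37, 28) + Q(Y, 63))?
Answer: √82 ≈ 9.0554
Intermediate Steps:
√(X(37, 28) + Q(Y, 63)) = √(37 + 45) = √82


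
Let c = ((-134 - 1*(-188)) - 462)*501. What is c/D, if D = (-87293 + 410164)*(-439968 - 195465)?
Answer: 68136/68387629381 ≈ 9.9632e-7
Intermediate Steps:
D = -205162888143 (D = 322871*(-635433) = -205162888143)
c = -204408 (c = ((-134 + 188) - 462)*501 = (54 - 462)*501 = -408*501 = -204408)
c/D = -204408/(-205162888143) = -204408*(-1/205162888143) = 68136/68387629381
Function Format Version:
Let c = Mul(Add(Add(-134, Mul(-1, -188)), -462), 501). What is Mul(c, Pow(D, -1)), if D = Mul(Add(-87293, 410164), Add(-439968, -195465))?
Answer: Rational(68136, 68387629381) ≈ 9.9632e-7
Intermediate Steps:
D = -205162888143 (D = Mul(322871, -635433) = -205162888143)
c = -204408 (c = Mul(Add(Add(-134, 188), -462), 501) = Mul(Add(54, -462), 501) = Mul(-408, 501) = -204408)
Mul(c, Pow(D, -1)) = Mul(-204408, Pow(-205162888143, -1)) = Mul(-204408, Rational(-1, 205162888143)) = Rational(68136, 68387629381)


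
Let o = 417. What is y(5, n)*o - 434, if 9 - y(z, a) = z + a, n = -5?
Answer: 3319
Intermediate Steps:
y(z, a) = 9 - a - z (y(z, a) = 9 - (z + a) = 9 - (a + z) = 9 + (-a - z) = 9 - a - z)
y(5, n)*o - 434 = (9 - 1*(-5) - 1*5)*417 - 434 = (9 + 5 - 5)*417 - 434 = 9*417 - 434 = 3753 - 434 = 3319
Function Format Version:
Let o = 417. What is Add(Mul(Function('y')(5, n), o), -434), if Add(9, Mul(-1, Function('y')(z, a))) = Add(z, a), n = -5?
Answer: 3319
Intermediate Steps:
Function('y')(z, a) = Add(9, Mul(-1, a), Mul(-1, z)) (Function('y')(z, a) = Add(9, Mul(-1, Add(z, a))) = Add(9, Mul(-1, Add(a, z))) = Add(9, Add(Mul(-1, a), Mul(-1, z))) = Add(9, Mul(-1, a), Mul(-1, z)))
Add(Mul(Function('y')(5, n), o), -434) = Add(Mul(Add(9, Mul(-1, -5), Mul(-1, 5)), 417), -434) = Add(Mul(Add(9, 5, -5), 417), -434) = Add(Mul(9, 417), -434) = Add(3753, -434) = 3319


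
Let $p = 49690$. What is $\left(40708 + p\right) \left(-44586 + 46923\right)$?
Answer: $211260126$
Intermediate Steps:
$\left(40708 + p\right) \left(-44586 + 46923\right) = \left(40708 + 49690\right) \left(-44586 + 46923\right) = 90398 \cdot 2337 = 211260126$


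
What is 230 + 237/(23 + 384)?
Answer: 93847/407 ≈ 230.58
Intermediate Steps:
230 + 237/(23 + 384) = 230 + 237/407 = 93847/407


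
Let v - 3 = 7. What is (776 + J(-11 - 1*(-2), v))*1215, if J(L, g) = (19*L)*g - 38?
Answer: -1180980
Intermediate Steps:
v = 10 (v = 3 + 7 = 10)
J(L, g) = -38 + 19*L*g (J(L, g) = 19*L*g - 38 = -38 + 19*L*g)
(776 + J(-11 - 1*(-2), v))*1215 = (776 + (-38 + 19*(-11 - 1*(-2))*10))*1215 = (776 + (-38 + 19*(-11 + 2)*10))*1215 = (776 + (-38 + 19*(-9)*10))*1215 = (776 + (-38 - 1710))*1215 = (776 - 1748)*1215 = -972*1215 = -1180980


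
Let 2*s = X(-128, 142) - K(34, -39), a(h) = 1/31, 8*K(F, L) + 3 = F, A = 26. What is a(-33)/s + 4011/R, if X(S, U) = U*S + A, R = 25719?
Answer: 6019252089/38597026253 ≈ 0.15595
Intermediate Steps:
K(F, L) = -3/8 + F/8
X(S, U) = 26 + S*U (X(S, U) = U*S + 26 = S*U + 26 = 26 + S*U)
a(h) = 1/31
s = -145231/16 (s = ((26 - 128*142) - (-3/8 + (1/8)*34))/2 = ((26 - 18176) - (-3/8 + 17/4))/2 = (-18150 - 1*31/8)/2 = (-18150 - 31/8)/2 = (1/2)*(-145231/8) = -145231/16 ≈ -9076.9)
a(-33)/s + 4011/R = 1/(31*(-145231/16)) + 4011/25719 = (1/31)*(-16/145231) + 4011*(1/25719) = -16/4502161 + 1337/8573 = 6019252089/38597026253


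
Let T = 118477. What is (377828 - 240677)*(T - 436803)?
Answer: -43658729226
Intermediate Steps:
(377828 - 240677)*(T - 436803) = (377828 - 240677)*(118477 - 436803) = 137151*(-318326) = -43658729226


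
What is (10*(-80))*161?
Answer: -128800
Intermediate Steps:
(10*(-80))*161 = -800*161 = -128800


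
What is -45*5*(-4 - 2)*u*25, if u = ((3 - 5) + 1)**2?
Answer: 33750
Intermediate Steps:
u = 1 (u = (-2 + 1)**2 = (-1)**2 = 1)
-45*5*(-4 - 2)*u*25 = -45*5*(-4 - 2)*25 = -45*5*(-6)*25 = -(-1350)*25 = -45*(-30)*25 = 1350*25 = 33750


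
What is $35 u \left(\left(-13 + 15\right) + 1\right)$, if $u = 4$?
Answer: $420$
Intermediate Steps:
$35 u \left(\left(-13 + 15\right) + 1\right) = 35 \cdot 4 \left(\left(-13 + 15\right) + 1\right) = 140 \left(2 + 1\right) = 140 \cdot 3 = 420$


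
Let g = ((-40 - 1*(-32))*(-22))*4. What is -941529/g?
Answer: -941529/704 ≈ -1337.4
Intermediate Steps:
g = 704 (g = ((-40 + 32)*(-22))*4 = -8*(-22)*4 = 176*4 = 704)
-941529/g = -941529/704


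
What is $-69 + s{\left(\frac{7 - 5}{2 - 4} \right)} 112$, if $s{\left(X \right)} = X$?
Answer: $-181$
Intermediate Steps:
$-69 + s{\left(\frac{7 - 5}{2 - 4} \right)} 112 = -69 + \frac{7 - 5}{2 - 4} \cdot 112 = -69 + \frac{2}{-2} \cdot 112 = -69 + 2 \left(- \frac{1}{2}\right) 112 = -69 - 112 = -181$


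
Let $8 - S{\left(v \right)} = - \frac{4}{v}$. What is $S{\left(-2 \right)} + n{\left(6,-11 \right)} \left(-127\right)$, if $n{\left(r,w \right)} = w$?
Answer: $1403$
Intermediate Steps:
$S{\left(v \right)} = 8 + \frac{4}{v}$ ($S{\left(v \right)} = 8 - - \frac{4}{v} = 8 + \frac{4}{v}$)
$S{\left(-2 \right)} + n{\left(6,-11 \right)} \left(-127\right) = \left(8 + \frac{4}{-2}\right) - -1397 = \left(8 + 4 \left(- \frac{1}{2}\right)\right) + 1397 = \left(8 - 2\right) + 1397 = 6 + 1397 = 1403$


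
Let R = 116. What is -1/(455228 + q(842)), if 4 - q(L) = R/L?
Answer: -421/191652614 ≈ -2.1967e-6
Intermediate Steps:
q(L) = 4 - 116/L
-1/(455228 + q(842)) = -1/(455228 + (4 - 116/842)) = -1/(455228 + (4 - 116*1/842)) = -1/(455228 + (4 - 58/421)) = -1/(455228 + 1626/421) = -1/191652614/421 = -1*421/191652614 = -421/191652614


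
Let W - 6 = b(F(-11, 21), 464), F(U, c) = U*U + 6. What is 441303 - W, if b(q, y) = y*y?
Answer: 226001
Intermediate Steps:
F(U, c) = 6 + U² (F(U, c) = U² + 6 = 6 + U²)
b(q, y) = y²
W = 215302 (W = 6 + 464² = 6 + 215296 = 215302)
441303 - W = 441303 - 1*215302 = 441303 - 215302 = 226001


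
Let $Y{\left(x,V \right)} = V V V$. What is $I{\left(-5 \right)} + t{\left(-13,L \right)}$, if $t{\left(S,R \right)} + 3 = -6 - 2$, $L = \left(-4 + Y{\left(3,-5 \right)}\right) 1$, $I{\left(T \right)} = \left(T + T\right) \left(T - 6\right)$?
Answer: $99$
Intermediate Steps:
$Y{\left(x,V \right)} = V^{3}$ ($Y{\left(x,V \right)} = V^{2} V = V^{3}$)
$I{\left(T \right)} = 2 T \left(-6 + T\right)$
$L = -129$ ($L = \left(-4 + \left(-5\right)^{3}\right) 1 = \left(-4 - 125\right) 1 = \left(-129\right) 1 = -129$)
$t{\left(S,R \right)} = -11$ ($t{\left(S,R \right)} = -3 - 8 = -11$)
$I{\left(-5 \right)} + t{\left(-13,L \right)} = 2 \left(-5\right) \left(-6 - 5\right) - 11 = 2 \left(-5\right) \left(-11\right) - 11 = 110 - 11 = 99$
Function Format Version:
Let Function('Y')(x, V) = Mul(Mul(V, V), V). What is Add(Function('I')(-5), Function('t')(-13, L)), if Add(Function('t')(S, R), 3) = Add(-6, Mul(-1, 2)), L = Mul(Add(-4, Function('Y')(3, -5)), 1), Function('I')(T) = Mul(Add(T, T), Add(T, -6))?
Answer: 99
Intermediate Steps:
Function('Y')(x, V) = Pow(V, 3) (Function('Y')(x, V) = Mul(Pow(V, 2), V) = Pow(V, 3))
Function('I')(T) = Mul(2, T, Add(-6, T)) (Function('I')(T) = Mul(Mul(2, T), Add(-6, T)) = Mul(2, T, Add(-6, T)))
L = -129 (L = Mul(Add(-4, Pow(-5, 3)), 1) = Mul(Add(-4, -125), 1) = Mul(-129, 1) = -129)
Function('t')(S, R) = -11 (Function('t')(S, R) = Add(-3, Add(-6, Mul(-1, 2))) = Add(-3, Add(-6, -2)) = Add(-3, -8) = -11)
Add(Function('I')(-5), Function('t')(-13, L)) = Add(Mul(2, -5, Add(-6, -5)), -11) = Add(Mul(2, -5, -11), -11) = Add(110, -11) = 99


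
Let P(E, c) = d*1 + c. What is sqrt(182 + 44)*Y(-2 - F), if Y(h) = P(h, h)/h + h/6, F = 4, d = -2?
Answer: sqrt(226)/3 ≈ 5.0111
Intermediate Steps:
P(E, c) = -2 + c (P(E, c) = -2*1 + c = -2 + c)
Y(h) = h/6 + (-2 + h)/h (Y(h) = (-2 + h)/h + h/6 = h/6 + (-2 + h)/h)
sqrt(182 + 44)*Y(-2 - F) = sqrt(182 + 44)*(1 - 2/(-2 - 1*4) + (-2 - 1*4)/6) = sqrt(226)*(1 - 2/(-2 - 4) + (-2 - 4)/6) = sqrt(226)*(1 - 2/(-6) + (1/6)*(-6)) = sqrt(226)*(1 - 2*(-1/6) - 1) = sqrt(226)*(1 + 1/3 - 1) = sqrt(226)*(1/3) = sqrt(226)/3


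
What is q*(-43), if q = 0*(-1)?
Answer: 0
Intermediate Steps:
q = 0
q*(-43) = 0*(-43) = 0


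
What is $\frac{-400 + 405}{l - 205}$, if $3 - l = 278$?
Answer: $- \frac{1}{96} \approx -0.010417$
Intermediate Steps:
$l = -275$ ($l = 3 - 278 = -275$)
$\frac{-400 + 405}{l - 205} = \frac{-400 + 405}{-275 - 205} = \frac{5}{-480} = 5 \left(- \frac{1}{480}\right) = - \frac{1}{96}$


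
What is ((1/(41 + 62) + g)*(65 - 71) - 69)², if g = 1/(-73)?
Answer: 268978114161/56535361 ≈ 4757.7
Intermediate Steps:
g = -1/73 ≈ -0.013699
((1/(41 + 62) + g)*(65 - 71) - 69)² = ((1/(41 + 62) - 1/73)*(65 - 71) - 69)² = ((1/103 - 1/73)*(-6) - 69)² = (-30/7519*(-6) - 69)² = (180/7519 - 69)² = (-518631/7519)² = 268978114161/56535361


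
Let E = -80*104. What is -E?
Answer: 8320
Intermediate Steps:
E = -8320
-E = -1*(-8320) = 8320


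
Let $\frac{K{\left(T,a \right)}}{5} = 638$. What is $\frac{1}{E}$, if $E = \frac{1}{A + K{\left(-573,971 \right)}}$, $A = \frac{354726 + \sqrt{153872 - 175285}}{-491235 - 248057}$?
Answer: $\frac{1178993377}{369646} - \frac{7 i \sqrt{437}}{739292} \approx 3189.5 - 0.00019794 i$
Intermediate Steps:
$K{\left(T,a \right)} = 3190$ ($K{\left(T,a \right)} = 5 \cdot 638 = 3190$)
$A = - \frac{177363}{369646} - \frac{7 i \sqrt{437}}{739292}$ ($A = \frac{354726 + \sqrt{-21413}}{-739292} = \left(354726 + 7 i \sqrt{437}\right) \left(- \frac{1}{739292}\right) = - \frac{177363}{369646} - \frac{7 i \sqrt{437}}{739292} \approx -0.47982 - 0.00019794 i$)
$E = \frac{1}{\frac{1178993377}{369646} - \frac{7 i \sqrt{437}}{739292}}$ ($E = \frac{1}{\left(- \frac{177363}{369646} - \frac{7 i \sqrt{437}}{739292}\right) + 3190} = \frac{1}{\frac{1178993377}{369646} - \frac{7 i \sqrt{437}}{739292}} \approx 0.00031353 + 1.0 \cdot 10^{-11} i$)
$\frac{1}{E} = \frac{1}{\frac{91749512807272}{292636922738919891} + \frac{5175044 i \sqrt{437}}{5560101532039477929}}$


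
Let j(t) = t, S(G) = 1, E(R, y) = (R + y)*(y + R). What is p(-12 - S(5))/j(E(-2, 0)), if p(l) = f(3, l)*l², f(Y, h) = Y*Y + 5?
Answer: 1183/2 ≈ 591.50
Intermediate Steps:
E(R, y) = (R + y)² (E(R, y) = (R + y)*(R + y) = (R + y)²)
f(Y, h) = 5 + Y² (f(Y, h) = Y² + 5 = 5 + Y²)
p(l) = 14*l² (p(l) = (5 + 3²)*l² = (5 + 9)*l² = 14*l²)
p(-12 - S(5))/j(E(-2, 0)) = (14*(-12 - 1*1)²)/((-2 + 0)²) = (14*(-12 - 1)²)/((-2)²) = (14*(-13)²)/4 = (14*169)*(¼) = 2366*(¼) = 1183/2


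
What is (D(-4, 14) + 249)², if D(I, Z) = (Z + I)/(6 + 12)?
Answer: 5044516/81 ≈ 62278.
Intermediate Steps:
D(I, Z) = I/18 + Z/18 (D(I, Z) = (I + Z)/18 = (I + Z)*(1/18) = I/18 + Z/18)
(D(-4, 14) + 249)² = (((1/18)*(-4) + (1/18)*14) + 249)² = ((-2/9 + 7/9) + 249)² = (5/9 + 249)² = (2246/9)² = 5044516/81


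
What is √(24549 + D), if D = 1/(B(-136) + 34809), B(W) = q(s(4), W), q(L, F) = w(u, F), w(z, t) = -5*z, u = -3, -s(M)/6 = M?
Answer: √7442710446162/17412 ≈ 156.68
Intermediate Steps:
s(M) = -6*M
q(L, F) = 15 (q(L, F) = -5*(-3) = 15)
B(W) = 15
D = 1/34824 (D = 1/(15 + 34809) = 1/34824 ≈ 2.8716e-5)
√(24549 + D) = √(24549 + 1/34824) = √(854894377/34824) = √7442710446162/17412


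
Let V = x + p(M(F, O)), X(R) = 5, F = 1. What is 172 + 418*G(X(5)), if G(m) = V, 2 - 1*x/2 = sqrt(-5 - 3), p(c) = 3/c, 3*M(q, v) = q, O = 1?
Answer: 5606 - 1672*I*sqrt(2) ≈ 5606.0 - 2364.6*I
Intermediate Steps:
M(q, v) = q/3
x = 4 - 4*I*sqrt(2) (x = 4 - 2*sqrt(-5 - 3) = 4 - 4*I*sqrt(2) ≈ 4.0 - 5.6569*I)
V = 13 - 4*I*sqrt(2) (V = (4 - 4*I*sqrt(2)) + 3/(((1/3)*1)) = (4 - 4*I*sqrt(2)) + 3/(1/3) = (4 - 4*I*sqrt(2)) + 3*3 = (4 - 4*I*sqrt(2)) + 9 = 13 - 4*I*sqrt(2) ≈ 13.0 - 5.6569*I)
G(m) = 13 - 4*I*sqrt(2)
172 + 418*G(X(5)) = 172 + 418*(13 - 4*I*sqrt(2)) = 172 + (5434 - 1672*I*sqrt(2)) = 5606 - 1672*I*sqrt(2)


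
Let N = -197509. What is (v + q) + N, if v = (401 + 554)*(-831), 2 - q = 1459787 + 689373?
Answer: -3140272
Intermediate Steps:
q = -2149158 (q = 2 - (1459787 + 689373) = 2 - 1*2149160 = 2 - 2149160 = -2149158)
v = -793605 (v = 955*(-831) = -793605)
(v + q) + N = (-793605 - 2149158) - 197509 = -2942763 - 197509 = -3140272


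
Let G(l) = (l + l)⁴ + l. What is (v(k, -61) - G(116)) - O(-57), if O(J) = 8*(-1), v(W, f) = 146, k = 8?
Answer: -2897022938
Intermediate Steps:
O(J) = -8
G(l) = l + 16*l⁴ (G(l) = (2*l)⁴ + l = 16*l⁴ + l = l + 16*l⁴)
(v(k, -61) - G(116)) - O(-57) = (146 - (116 + 16*116⁴)) - 1*(-8) = (146 - (116 + 16*181063936)) + 8 = (146 - (116 + 2897022976)) + 8 = (146 - 1*2897023092) + 8 = (146 - 2897023092) + 8 = -2897022946 + 8 = -2897022938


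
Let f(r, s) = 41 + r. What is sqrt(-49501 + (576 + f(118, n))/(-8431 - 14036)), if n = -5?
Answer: I*sqrt(2776271409426)/7489 ≈ 222.49*I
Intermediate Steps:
sqrt(-49501 + (576 + f(118, n))/(-8431 - 14036)) = sqrt(-49501 + (576 + (41 + 118))/(-8431 - 14036)) = sqrt(-49501 + (576 + 159)/(-22467)) = sqrt(-49501 + 735*(-1/22467)) = sqrt(-49501 - 245/7489) = sqrt(-370713234/7489) = I*sqrt(2776271409426)/7489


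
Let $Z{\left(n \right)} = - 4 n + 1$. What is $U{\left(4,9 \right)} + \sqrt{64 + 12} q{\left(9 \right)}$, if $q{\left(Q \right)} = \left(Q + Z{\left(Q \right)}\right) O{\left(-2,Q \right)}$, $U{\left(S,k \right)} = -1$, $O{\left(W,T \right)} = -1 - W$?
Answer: $-1 - 52 \sqrt{19} \approx -227.66$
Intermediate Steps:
$Z{\left(n \right)} = 1 - 4 n$
$q{\left(Q \right)} = 1 - 3 Q$ ($q{\left(Q \right)} = \left(Q - \left(-1 + 4 Q\right)\right) \left(-1 - -2\right) = \left(1 - 3 Q\right) \left(-1 + 2\right) = \left(1 - 3 Q\right) 1 = 1 - 3 Q$)
$U{\left(4,9 \right)} + \sqrt{64 + 12} q{\left(9 \right)} = -1 + \sqrt{64 + 12} \left(1 - 27\right) = -1 + \sqrt{76} \left(1 - 27\right) = -1 + 2 \sqrt{19} \left(-26\right) = -1 - 52 \sqrt{19}$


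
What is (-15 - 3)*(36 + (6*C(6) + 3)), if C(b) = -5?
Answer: -162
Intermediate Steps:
(-15 - 3)*(36 + (6*C(6) + 3)) = (-15 - 3)*(36 + (6*(-5) + 3)) = -18*(36 + (-30 + 3)) = -18*(36 - 27) = -18*9 = -162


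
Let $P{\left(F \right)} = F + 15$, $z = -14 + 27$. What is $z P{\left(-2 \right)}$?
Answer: $169$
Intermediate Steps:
$z = 13$
$P{\left(F \right)} = 15 + F$
$z P{\left(-2 \right)} = 13 \left(15 - 2\right) = 13 \cdot 13 = 169$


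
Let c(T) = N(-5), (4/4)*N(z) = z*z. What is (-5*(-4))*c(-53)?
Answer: 500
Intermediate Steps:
N(z) = z² (N(z) = z*z = z²)
c(T) = 25 (c(T) = (-5)² = 25)
(-5*(-4))*c(-53) = -5*(-4)*25 = 20*25 = 500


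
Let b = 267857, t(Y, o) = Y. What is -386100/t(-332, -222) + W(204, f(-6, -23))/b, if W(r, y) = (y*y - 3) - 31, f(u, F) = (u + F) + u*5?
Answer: 25855183026/22232131 ≈ 1163.0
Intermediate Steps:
f(u, F) = F + 6*u (f(u, F) = (F + u) + 5*u = F + 6*u)
W(r, y) = -34 + y² (W(r, y) = (y² - 3) - 31 = (-3 + y²) - 31 = -34 + y²)
-386100/t(-332, -222) + W(204, f(-6, -23))/b = -386100/(-332) + (-34 + (-23 + 6*(-6))²)/267857 = -386100*(-1/332) + (-34 + (-23 - 36)²)*(1/267857) = 96525/83 + (-34 + (-59)²)*(1/267857) = 96525/83 + (-34 + 3481)*(1/267857) = 96525/83 + 3447*(1/267857) = 96525/83 + 3447/267857 = 25855183026/22232131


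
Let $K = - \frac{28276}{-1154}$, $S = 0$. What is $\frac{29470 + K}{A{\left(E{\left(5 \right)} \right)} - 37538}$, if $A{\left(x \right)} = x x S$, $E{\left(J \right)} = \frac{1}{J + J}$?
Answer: $- \frac{8509164}{10829713} \approx -0.78572$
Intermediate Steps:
$K = \frac{14138}{577}$ ($K = \left(-28276\right) \left(- \frac{1}{1154}\right) = \frac{14138}{577} \approx 24.503$)
$E{\left(J \right)} = \frac{1}{2 J}$
$A{\left(x \right)} = 0$ ($A{\left(x \right)} = x x 0 = x^{2} \cdot 0 = 0$)
$\frac{29470 + K}{A{\left(E{\left(5 \right)} \right)} - 37538} = \frac{29470 + \frac{14138}{577}}{0 - 37538} = \frac{17018328}{577 \left(-37538\right)} = \frac{17018328}{577} \left(- \frac{1}{37538}\right) = - \frac{8509164}{10829713}$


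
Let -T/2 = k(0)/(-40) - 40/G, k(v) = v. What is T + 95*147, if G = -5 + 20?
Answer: 41911/3 ≈ 13970.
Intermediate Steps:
G = 15
T = 16/3 (T = -2*(0/(-40) - 40/15) = -2*(0*(-1/40) - 40*1/15) = -2*(0 - 8/3) = -2*(-8/3) = 16/3 ≈ 5.3333)
T + 95*147 = 16/3 + 95*147 = 16/3 + 13965 = 41911/3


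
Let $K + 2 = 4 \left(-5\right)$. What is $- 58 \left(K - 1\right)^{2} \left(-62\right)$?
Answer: $1902284$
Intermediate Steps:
$K = -22$ ($K = -2 + 4 \left(-5\right) = -2 - 20 = -22$)
$- 58 \left(K - 1\right)^{2} \left(-62\right) = - 58 \left(-22 - 1\right)^{2} \left(-62\right) = - 58 \left(-23\right)^{2} \left(-62\right) = \left(-58\right) 529 \left(-62\right) = \left(-30682\right) \left(-62\right) = 1902284$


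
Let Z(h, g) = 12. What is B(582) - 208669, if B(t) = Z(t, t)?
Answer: -208657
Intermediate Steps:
B(t) = 12
B(582) - 208669 = 12 - 208669 = -208657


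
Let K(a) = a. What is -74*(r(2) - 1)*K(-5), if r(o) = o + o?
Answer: 1110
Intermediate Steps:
r(o) = 2*o
-74*(r(2) - 1)*K(-5) = -74*(2*2 - 1)*(-5) = -74*(4 - 1)*(-5) = -222*(-5) = -74*(-15) = 1110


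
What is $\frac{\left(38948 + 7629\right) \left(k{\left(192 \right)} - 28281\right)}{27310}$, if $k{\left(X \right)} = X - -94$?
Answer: $- \frac{260784623}{5462} \approx -47745.0$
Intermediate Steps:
$k{\left(X \right)} = 94 + X$ ($k{\left(X \right)} = X + 94 = 94 + X$)
$\frac{\left(38948 + 7629\right) \left(k{\left(192 \right)} - 28281\right)}{27310} = \frac{\left(38948 + 7629\right) \left(\left(94 + 192\right) - 28281\right)}{27310} = 46577 \left(286 - 28281\right) \frac{1}{27310} = 46577 \left(-27995\right) \frac{1}{27310} = \left(-1303923115\right) \frac{1}{27310} = - \frac{260784623}{5462}$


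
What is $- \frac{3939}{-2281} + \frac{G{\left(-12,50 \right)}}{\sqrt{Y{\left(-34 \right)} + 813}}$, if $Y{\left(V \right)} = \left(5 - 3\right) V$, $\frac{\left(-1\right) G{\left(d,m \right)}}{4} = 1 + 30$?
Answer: $\frac{3939}{2281} - \frac{124 \sqrt{745}}{745} \approx -2.8161$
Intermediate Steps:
$G{\left(d,m \right)} = -124$ ($G{\left(d,m \right)} = - 4 \left(1 + 30\right) = \left(-4\right) 31 = -124$)
$Y{\left(V \right)} = 2 V$
$- \frac{3939}{-2281} + \frac{G{\left(-12,50 \right)}}{\sqrt{Y{\left(-34 \right)} + 813}} = - \frac{3939}{-2281} - \frac{124}{\sqrt{2 \left(-34\right) + 813}} = \left(-3939\right) \left(- \frac{1}{2281}\right) - \frac{124}{\sqrt{-68 + 813}} = \frac{3939}{2281} - \frac{124}{\sqrt{745}} = \frac{3939}{2281} - 124 \frac{\sqrt{745}}{745} = \frac{3939}{2281} - \frac{124 \sqrt{745}}{745}$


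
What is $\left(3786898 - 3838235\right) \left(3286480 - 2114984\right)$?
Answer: $-60141090152$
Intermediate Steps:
$\left(3786898 - 3838235\right) \left(3286480 - 2114984\right) = \left(-51337\right) 1171496 = -60141090152$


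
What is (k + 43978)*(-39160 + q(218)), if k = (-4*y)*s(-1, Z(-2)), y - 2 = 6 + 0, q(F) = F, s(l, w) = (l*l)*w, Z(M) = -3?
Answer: -1716329708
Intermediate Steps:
s(l, w) = w*l**2 (s(l, w) = l**2*w = w*l**2)
y = 8 (y = 2 + (6 + 0) = 2 + 6 = 8)
k = 96 (k = (-4*8)*(-3*(-1)**2) = -(-96) = -32*(-3) = 96)
(k + 43978)*(-39160 + q(218)) = (96 + 43978)*(-39160 + 218) = 44074*(-38942) = -1716329708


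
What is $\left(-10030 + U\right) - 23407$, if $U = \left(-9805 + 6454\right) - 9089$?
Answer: $-45877$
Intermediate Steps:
$U = -12440$ ($U = -3351 - 9089 = -12440$)
$\left(-10030 + U\right) - 23407 = \left(-10030 - 12440\right) - 23407 = -22470 - 23407 = -45877$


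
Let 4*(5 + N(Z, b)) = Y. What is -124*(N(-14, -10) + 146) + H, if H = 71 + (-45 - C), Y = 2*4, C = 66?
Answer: -17772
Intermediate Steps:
Y = 8
N(Z, b) = -3 (N(Z, b) = -5 + (¼)*8 = -5 + 2 = -3)
H = -40 (H = 71 + (-45 - 1*66) = 71 + (-45 - 66) = 71 - 111 = -40)
-124*(N(-14, -10) + 146) + H = -124*(-3 + 146) - 40 = -124*143 - 40 = -17732 - 40 = -17772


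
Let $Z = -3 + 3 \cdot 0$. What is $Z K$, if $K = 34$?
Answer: $-102$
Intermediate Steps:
$Z = -3$ ($Z = -3 + 0 = -3$)
$Z K = \left(-3\right) 34 = -102$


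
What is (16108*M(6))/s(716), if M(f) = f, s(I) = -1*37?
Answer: -96648/37 ≈ -2612.1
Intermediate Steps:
s(I) = -37
(16108*M(6))/s(716) = (16108*6)/(-37) = 96648*(-1/37) = -96648/37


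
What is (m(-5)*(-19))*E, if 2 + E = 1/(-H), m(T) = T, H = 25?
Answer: -969/5 ≈ -193.80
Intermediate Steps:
E = -51/25 (E = -2 + 1/(-1*25) = -2 + 1/(-25) = -2 - 1/25 = -51/25 ≈ -2.0400)
(m(-5)*(-19))*E = -5*(-19)*(-51/25) = 95*(-51/25) = -969/5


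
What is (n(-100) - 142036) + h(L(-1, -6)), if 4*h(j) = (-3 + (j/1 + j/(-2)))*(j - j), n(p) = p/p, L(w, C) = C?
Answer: -142035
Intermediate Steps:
n(p) = 1
h(j) = 0 (h(j) = ((-3 + (j/1 + j/(-2)))*(j - j))/4 = ((-3 + (j*1 + j*(-1/2)))*0)/4 = ((-3 + (j - j/2))*0)/4 = ((-3 + j/2)*0)/4 = (1/4)*0 = 0)
(n(-100) - 142036) + h(L(-1, -6)) = (1 - 142036) + 0 = -142035 + 0 = -142035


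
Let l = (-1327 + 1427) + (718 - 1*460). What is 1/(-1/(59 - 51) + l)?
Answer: 8/2863 ≈ 0.0027943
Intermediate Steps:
l = 358 (l = 100 + (718 - 460) = 100 + 258 = 358)
1/(-1/(59 - 51) + l) = 1/(-1/(59 - 51) + 358) = 1/(-1/8 + 358) = 1/((⅛)*(-1) + 358) = 1/(-⅛ + 358) = 1/(2863/8) = 8/2863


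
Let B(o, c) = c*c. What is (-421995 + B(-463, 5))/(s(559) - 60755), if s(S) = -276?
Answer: 421970/61031 ≈ 6.9140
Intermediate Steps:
B(o, c) = c²
(-421995 + B(-463, 5))/(s(559) - 60755) = (-421995 + 5²)/(-276 - 60755) = (-421995 + 25)/(-61031) = -421970*(-1/61031) = 421970/61031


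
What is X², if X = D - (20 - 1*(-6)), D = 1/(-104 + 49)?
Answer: 2047761/3025 ≈ 676.95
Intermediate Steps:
D = -1/55 (D = 1/(-55) = -1/55 ≈ -0.018182)
X = -1431/55 (X = -1/55 - (20 - 1*(-6)) = -1/55 - (20 + 6) = -1/55 - 1*26 = -1/55 - 26 = -1431/55 ≈ -26.018)
X² = (-1431/55)² = 2047761/3025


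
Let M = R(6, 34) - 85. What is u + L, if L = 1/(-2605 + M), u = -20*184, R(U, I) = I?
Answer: -9774081/2656 ≈ -3680.0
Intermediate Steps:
M = -51 (M = 34 - 85 = -51)
u = -3680
L = -1/2656 (L = 1/(-2605 - 51) = 1/(-2656) = -1/2656 ≈ -0.00037651)
u + L = -3680 - 1/2656 = -9774081/2656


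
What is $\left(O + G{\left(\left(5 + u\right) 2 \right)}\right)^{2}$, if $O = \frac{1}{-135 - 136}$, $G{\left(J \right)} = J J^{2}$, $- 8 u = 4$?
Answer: $\frac{39029163364}{73441} \approx 5.3144 \cdot 10^{5}$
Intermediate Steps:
$u = - \frac{1}{2}$ ($u = \left(- \frac{1}{8}\right) 4 = - \frac{1}{2} \approx -0.5$)
$G{\left(J \right)} = J^{3}$
$O = - \frac{1}{271}$ ($O = \frac{1}{-271} = - \frac{1}{271} \approx -0.00369$)
$\left(O + G{\left(\left(5 + u\right) 2 \right)}\right)^{2} = \left(- \frac{1}{271} + \left(\left(5 - \frac{1}{2}\right) 2\right)^{3}\right)^{2} = \left(- \frac{1}{271} + \left(\frac{9}{2} \cdot 2\right)^{3}\right)^{2} = \left(- \frac{1}{271} + 9^{3}\right)^{2} = \left(- \frac{1}{271} + 729\right)^{2} = \left(\frac{197558}{271}\right)^{2} = \frac{39029163364}{73441}$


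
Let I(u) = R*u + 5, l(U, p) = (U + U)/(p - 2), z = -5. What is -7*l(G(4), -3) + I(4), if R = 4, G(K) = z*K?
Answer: -35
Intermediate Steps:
G(K) = -5*K
l(U, p) = 2*U/(-2 + p) (l(U, p) = (2*U)/(-2 + p) = 2*U/(-2 + p))
I(u) = 5 + 4*u (I(u) = 4*u + 5 = 5 + 4*u)
-7*l(G(4), -3) + I(4) = -14*(-5*4)/(-2 - 3) + (5 + 4*4) = -14*(-20)/(-5) + (5 + 16) = -14*(-20)*(-1)/5 + 21 = -7*8 + 21 = -56 + 21 = -35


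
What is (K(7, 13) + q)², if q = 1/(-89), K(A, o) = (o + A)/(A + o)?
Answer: 7744/7921 ≈ 0.97765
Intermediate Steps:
K(A, o) = 1 (K(A, o) = (A + o)/(A + o) = 1)
q = -1/89 ≈ -0.011236
(K(7, 13) + q)² = (1 - 1/89)² = (88/89)² = 7744/7921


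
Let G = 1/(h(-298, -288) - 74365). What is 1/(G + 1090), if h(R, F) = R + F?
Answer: 74951/81696589 ≈ 0.00091743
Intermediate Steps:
h(R, F) = F + R
G = -1/74951 (G = 1/((-288 - 298) - 74365) = 1/(-586 - 74365) = 1/(-74951) = -1/74951 ≈ -1.3342e-5)
1/(G + 1090) = 1/(-1/74951 + 1090) = 1/(81696589/74951) = 74951/81696589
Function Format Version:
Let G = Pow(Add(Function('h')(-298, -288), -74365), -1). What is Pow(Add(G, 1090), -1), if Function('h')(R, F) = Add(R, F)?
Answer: Rational(74951, 81696589) ≈ 0.00091743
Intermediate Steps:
Function('h')(R, F) = Add(F, R)
G = Rational(-1, 74951) (G = Pow(Add(Add(-288, -298), -74365), -1) = Pow(Add(-586, -74365), -1) = Pow(-74951, -1) = Rational(-1, 74951) ≈ -1.3342e-5)
Pow(Add(G, 1090), -1) = Pow(Add(Rational(-1, 74951), 1090), -1) = Pow(Rational(81696589, 74951), -1) = Rational(74951, 81696589)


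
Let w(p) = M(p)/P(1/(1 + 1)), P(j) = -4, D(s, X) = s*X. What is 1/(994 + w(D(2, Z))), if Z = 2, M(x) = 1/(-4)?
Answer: 16/15905 ≈ 0.0010060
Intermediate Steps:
M(x) = -¼
D(s, X) = X*s
w(p) = 1/16 (w(p) = -¼/(-4) = -¼*(-¼) = 1/16)
1/(994 + w(D(2, Z))) = 1/(994 + 1/16) = 1/(15905/16) = 16/15905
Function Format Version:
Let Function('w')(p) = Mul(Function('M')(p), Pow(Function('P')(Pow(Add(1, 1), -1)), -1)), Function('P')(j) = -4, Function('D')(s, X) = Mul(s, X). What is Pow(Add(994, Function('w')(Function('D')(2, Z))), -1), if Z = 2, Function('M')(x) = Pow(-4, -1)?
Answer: Rational(16, 15905) ≈ 0.0010060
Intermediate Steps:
Function('M')(x) = Rational(-1, 4)
Function('D')(s, X) = Mul(X, s)
Function('w')(p) = Rational(1, 16) (Function('w')(p) = Mul(Rational(-1, 4), Pow(-4, -1)) = Mul(Rational(-1, 4), Rational(-1, 4)) = Rational(1, 16))
Pow(Add(994, Function('w')(Function('D')(2, Z))), -1) = Pow(Add(994, Rational(1, 16)), -1) = Pow(Rational(15905, 16), -1) = Rational(16, 15905)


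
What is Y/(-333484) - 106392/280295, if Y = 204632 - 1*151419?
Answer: -50395367563/93473897780 ≈ -0.53914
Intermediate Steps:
Y = 53213 (Y = 204632 - 151419 = 53213)
Y/(-333484) - 106392/280295 = 53213/(-333484) - 106392/280295 = 53213*(-1/333484) - 106392*1/280295 = -53213/333484 - 106392/280295 = -50395367563/93473897780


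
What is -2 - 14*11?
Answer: -156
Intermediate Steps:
-2 - 14*11 = -2 - 154 = -156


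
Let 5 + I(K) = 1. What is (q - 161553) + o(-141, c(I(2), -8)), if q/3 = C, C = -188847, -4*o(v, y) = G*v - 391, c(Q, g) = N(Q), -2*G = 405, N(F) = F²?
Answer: -5881075/8 ≈ -7.3513e+5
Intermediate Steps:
I(K) = -4 (I(K) = -5 + 1 = -4)
G = -405/2 (G = -½*405 = -405/2 ≈ -202.50)
c(Q, g) = Q²
o(v, y) = 391/4 + 405*v/8 (o(v, y) = -(-405*v/2 - 391)/4 = -(-391 - 405*v/2)/4 = 391/4 + 405*v/8)
q = -566541 (q = 3*(-188847) = -566541)
(q - 161553) + o(-141, c(I(2), -8)) = (-566541 - 161553) + (391/4 + (405/8)*(-141)) = -728094 + (391/4 - 57105/8) = -728094 - 56323/8 = -5881075/8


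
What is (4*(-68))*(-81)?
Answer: 22032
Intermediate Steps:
(4*(-68))*(-81) = -272*(-81) = 22032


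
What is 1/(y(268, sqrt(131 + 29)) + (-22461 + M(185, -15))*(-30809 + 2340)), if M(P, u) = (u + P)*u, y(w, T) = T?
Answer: 712038159/506998339872109121 - 4*sqrt(10)/506998339872109121 ≈ 1.4044e-9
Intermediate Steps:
M(P, u) = u*(P + u) (M(P, u) = (P + u)*u = u*(P + u))
1/(y(268, sqrt(131 + 29)) + (-22461 + M(185, -15))*(-30809 + 2340)) = 1/(sqrt(131 + 29) + (-22461 - 15*(185 - 15))*(-30809 + 2340)) = 1/(sqrt(160) + (-22461 - 15*170)*(-28469)) = 1/(4*sqrt(10) + (-22461 - 2550)*(-28469)) = 1/(4*sqrt(10) - 25011*(-28469)) = 1/(4*sqrt(10) + 712038159) = 1/(712038159 + 4*sqrt(10))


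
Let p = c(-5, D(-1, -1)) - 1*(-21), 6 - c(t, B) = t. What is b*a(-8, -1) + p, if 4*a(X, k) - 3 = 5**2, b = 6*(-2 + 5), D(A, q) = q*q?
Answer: 158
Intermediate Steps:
D(A, q) = q**2
c(t, B) = 6 - t
b = 18 (b = 6*3 = 18)
p = 32 (p = (6 - 1*(-5)) - 1*(-21) = (6 + 5) + 21 = 11 + 21 = 32)
a(X, k) = 7 (a(X, k) = 3/4 + (1/4)*5**2 = 3/4 + (1/4)*25 = 3/4 + 25/4 = 7)
b*a(-8, -1) + p = 18*7 + 32 = 126 + 32 = 158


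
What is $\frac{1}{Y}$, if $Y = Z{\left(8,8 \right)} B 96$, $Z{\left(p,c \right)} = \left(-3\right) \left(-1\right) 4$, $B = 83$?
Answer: $\frac{1}{95616} \approx 1.0459 \cdot 10^{-5}$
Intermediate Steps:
$Z{\left(p,c \right)} = 12$ ($Z{\left(p,c \right)} = 3 \cdot 4 = 12$)
$Y = 95616$ ($Y = 12 \cdot 83 \cdot 96 = 996 \cdot 96 = 95616$)
$\frac{1}{Y} = \frac{1}{95616}$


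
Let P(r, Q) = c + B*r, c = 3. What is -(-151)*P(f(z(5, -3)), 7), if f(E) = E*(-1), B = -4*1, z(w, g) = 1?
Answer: 1057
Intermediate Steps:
B = -4
f(E) = -E
P(r, Q) = 3 - 4*r
-(-151)*P(f(z(5, -3)), 7) = -(-151)*(3 - (-4)) = -(-151)*(3 - 4*(-1)) = -(-151)*(3 + 4) = -(-151)*7 = -151*(-7) = 1057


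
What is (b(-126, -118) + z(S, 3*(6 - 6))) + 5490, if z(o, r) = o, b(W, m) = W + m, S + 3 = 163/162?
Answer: 849529/162 ≈ 5244.0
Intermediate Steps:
S = -323/162 (S = -3 + 163/162 = -323/162 ≈ -1.9938)
(b(-126, -118) + z(S, 3*(6 - 6))) + 5490 = ((-126 - 118) - 323/162) + 5490 = (-244 - 323/162) + 5490 = -39851/162 + 5490 = 849529/162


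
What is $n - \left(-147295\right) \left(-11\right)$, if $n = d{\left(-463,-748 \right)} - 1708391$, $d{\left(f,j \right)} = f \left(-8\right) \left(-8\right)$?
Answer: $-3358268$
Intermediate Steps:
$d{\left(f,j \right)} = 64 f$ ($d{\left(f,j \right)} = - 8 f \left(-8\right) = 64 f$)
$n = -1738023$ ($n = 64 \left(-463\right) - 1708391 = -29632 - 1708391 = -1738023$)
$n - \left(-147295\right) \left(-11\right) = -1738023 - \left(-147295\right) \left(-11\right) = -1738023 - 1620245 = -3358268$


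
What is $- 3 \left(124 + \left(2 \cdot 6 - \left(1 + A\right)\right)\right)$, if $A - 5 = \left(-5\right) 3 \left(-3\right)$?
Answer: $-255$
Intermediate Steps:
$A = 50$ ($A = 5 + \left(-5\right) 3 \left(-3\right) = 5 - -45 = 5 + 45 = 50$)
$- 3 \left(124 + \left(2 \cdot 6 - \left(1 + A\right)\right)\right) = - 3 \left(124 + \left(2 \cdot 6 - 51\right)\right) = - 3 \left(124 + \left(12 - 51\right)\right) = - 3 \left(124 - 39\right) = \left(-3\right) 85 = -255$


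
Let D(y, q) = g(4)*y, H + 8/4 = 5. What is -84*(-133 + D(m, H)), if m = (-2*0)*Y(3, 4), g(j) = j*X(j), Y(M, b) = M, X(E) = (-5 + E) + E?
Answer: 11172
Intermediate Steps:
X(E) = -5 + 2*E
g(j) = j*(-5 + 2*j)
H = 3 (H = -2 + 5 = 3)
m = 0 (m = -2*0*3 = 0*3 = 0)
D(y, q) = 12*y (D(y, q) = (4*(-5 + 2*4))*y = (4*(-5 + 8))*y = (4*3)*y = 12*y)
-84*(-133 + D(m, H)) = -84*(-133 + 12*0) = -84*(-133 + 0) = -84*(-133) = 11172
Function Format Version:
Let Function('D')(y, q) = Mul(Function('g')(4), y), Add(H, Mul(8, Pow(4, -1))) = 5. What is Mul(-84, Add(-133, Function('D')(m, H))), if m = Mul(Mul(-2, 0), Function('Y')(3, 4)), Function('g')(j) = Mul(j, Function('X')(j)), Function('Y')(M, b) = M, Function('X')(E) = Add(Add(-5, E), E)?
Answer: 11172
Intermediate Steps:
Function('X')(E) = Add(-5, Mul(2, E))
Function('g')(j) = Mul(j, Add(-5, Mul(2, j)))
H = 3 (H = Add(-2, 5) = 3)
m = 0 (m = Mul(Mul(-2, 0), 3) = Mul(0, 3) = 0)
Function('D')(y, q) = Mul(12, y) (Function('D')(y, q) = Mul(Mul(4, Add(-5, Mul(2, 4))), y) = Mul(Mul(4, Add(-5, 8)), y) = Mul(Mul(4, 3), y) = Mul(12, y))
Mul(-84, Add(-133, Function('D')(m, H))) = Mul(-84, Add(-133, Mul(12, 0))) = Mul(-84, Add(-133, 0)) = Mul(-84, -133) = 11172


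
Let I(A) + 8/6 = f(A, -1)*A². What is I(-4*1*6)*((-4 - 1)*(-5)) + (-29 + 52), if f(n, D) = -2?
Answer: -86431/3 ≈ -28810.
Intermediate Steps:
I(A) = -4/3 - 2*A²
I(-4*1*6)*((-4 - 1)*(-5)) + (-29 + 52) = (-4/3 - 2*(-4*1*6)²)*((-4 - 1)*(-5)) + (-29 + 52) = (-4/3 - 2*(-4*6)²)*(-5*(-5)) + 23 = (-4/3 - 2*(-24)²)*25 + 23 = (-4/3 - 2*576)*25 + 23 = (-4/3 - 1152)*25 + 23 = -3460/3*25 + 23 = -86500/3 + 23 = -86431/3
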